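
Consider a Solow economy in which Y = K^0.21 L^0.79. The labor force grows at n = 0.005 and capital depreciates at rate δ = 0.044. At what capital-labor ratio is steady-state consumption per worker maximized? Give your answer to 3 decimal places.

k_gold ≈ 6.310

The effective depreciation rate is n + δ = 0.005 + 0.044 = 0.049.
Golden rule sets MPK = n+δ: 0.21·k^(0.21−1) = 0.049, so k_gold = (0.21/0.049)^(1/0.79) ≈ 6.3100.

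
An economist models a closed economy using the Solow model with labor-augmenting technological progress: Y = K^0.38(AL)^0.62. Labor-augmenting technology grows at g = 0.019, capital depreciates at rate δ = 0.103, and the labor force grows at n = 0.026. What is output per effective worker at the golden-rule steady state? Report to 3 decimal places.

y_gold ≈ 1.782

Break-even investment rate: n + g + δ = 0.026 + 0.019 + 0.103 = 0.148.
Setting f'(k) = n+g+δ gives 0.38·k^(0.38−1) = 0.148, hence k_gold = (0.38/0.148)^(1/0.62) ≈ 4.5763.
Output: y_gold = k_gold^0.38 = 4.5763^0.38 ≈ 1.7824.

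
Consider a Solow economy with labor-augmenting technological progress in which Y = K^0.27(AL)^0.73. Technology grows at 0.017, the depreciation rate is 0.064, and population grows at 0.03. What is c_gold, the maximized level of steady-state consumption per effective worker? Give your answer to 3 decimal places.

c_gold ≈ 1.014

n + g + δ = 0.03 + 0.017 + 0.064 = 0.111.
Setting f'(k) = n+g+δ gives 0.27·k^(0.27−1) = 0.111, hence k_gold = (0.27/0.111)^(1/0.73) ≈ 3.3793.
y_gold = 3.3793^0.27 ≈ 1.3893.
c_gold = y_gold − (n+g+δ)·k_gold = 1.3893 − 0.111·3.3793 ≈ 1.0142.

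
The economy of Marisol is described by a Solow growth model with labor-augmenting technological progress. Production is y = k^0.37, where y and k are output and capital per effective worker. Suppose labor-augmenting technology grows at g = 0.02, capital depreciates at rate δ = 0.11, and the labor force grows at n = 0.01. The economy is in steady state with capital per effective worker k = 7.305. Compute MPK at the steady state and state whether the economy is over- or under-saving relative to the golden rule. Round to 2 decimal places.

Break-even investment rate: n + g + δ = 0.01 + 0.02 + 0.11 = 0.14.
MPK = 0.37·k^(0.37−1) = 0.37·7.305^(-0.63) ≈ 0.1057.
MPK < 0.14, so the economy is dynamically inefficient (over-saving).

over-saving; MPK ≈ 0.11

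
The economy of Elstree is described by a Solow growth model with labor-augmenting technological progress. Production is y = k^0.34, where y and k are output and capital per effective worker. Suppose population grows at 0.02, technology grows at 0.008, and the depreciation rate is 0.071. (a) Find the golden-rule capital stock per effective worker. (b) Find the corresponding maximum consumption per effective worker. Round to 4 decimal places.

(a) k_gold ≈ 6.4846; (b) c_gold ≈ 1.2462

n + g + δ = 0.02 + 0.008 + 0.071 = 0.099.
Setting f'(k) = n+g+δ gives 0.34·k^(0.34−1) = 0.099, hence k_gold = (0.34/0.099)^(1/0.66) ≈ 6.4846.
y_gold = 6.4846^0.34 ≈ 1.8882; c_gold = y_gold − 0.099·k_gold ≈ 1.2462.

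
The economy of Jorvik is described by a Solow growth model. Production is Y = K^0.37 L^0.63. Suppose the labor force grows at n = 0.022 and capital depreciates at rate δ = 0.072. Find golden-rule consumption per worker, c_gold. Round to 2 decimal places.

c_gold ≈ 1.41

The effective depreciation rate is n + δ = 0.022 + 0.072 = 0.094.
Setting f'(k) = n+δ gives 0.37·k^(0.37−1) = 0.094, hence k_gold = (0.37/0.094)^(1/0.63) ≈ 8.8016.
y_gold = 8.8016^0.37 ≈ 2.2361.
c_gold = y_gold − (n+δ)·k_gold = 2.2361 − 0.094·8.8016 ≈ 1.4087.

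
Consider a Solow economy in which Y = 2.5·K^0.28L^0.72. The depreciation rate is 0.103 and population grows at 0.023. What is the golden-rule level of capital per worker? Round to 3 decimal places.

Break-even investment rate: n + δ = 0.023 + 0.103 = 0.126.
Maximizing c = f(k) − (n+δ)·k gives f'(k) = n+δ, i.e. 0.28·2.5·k^(0.28−1) = 0.126, so k_gold = (0.28·2.5/0.126)^(1/0.72) ≈ 10.8229.

k_gold ≈ 10.823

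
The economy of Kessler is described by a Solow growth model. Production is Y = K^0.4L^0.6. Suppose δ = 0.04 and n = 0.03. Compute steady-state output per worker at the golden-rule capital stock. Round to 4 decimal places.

y_gold ≈ 3.1963

n + δ = 0.03 + 0.04 = 0.07.
Maximizing c = f(k) − (n+δ)·k gives f'(k) = n+δ, i.e. 0.4·k^(0.4−1) = 0.07, so k_gold = (0.4/0.07)^(1/0.6) ≈ 18.2643.
Output: y_gold = k_gold^0.4 = 18.2643^0.4 ≈ 3.1963.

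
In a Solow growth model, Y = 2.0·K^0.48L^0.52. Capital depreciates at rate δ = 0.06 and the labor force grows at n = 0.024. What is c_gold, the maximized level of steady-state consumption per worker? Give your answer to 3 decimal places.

c_gold ≈ 9.855

Break-even investment rate: n + δ = 0.024 + 0.06 = 0.084.
Setting f'(k) = n+δ gives 0.48·2.0·k^(0.48−1) = 0.084, hence k_gold = (0.48·2.0/0.084)^(1/0.52) ≈ 108.2929.
y_gold = 2.0·108.2929^0.48 ≈ 18.9513.
c_gold = y_gold − (n+δ)·k_gold = 18.9513 − 0.084·108.2929 ≈ 9.8547.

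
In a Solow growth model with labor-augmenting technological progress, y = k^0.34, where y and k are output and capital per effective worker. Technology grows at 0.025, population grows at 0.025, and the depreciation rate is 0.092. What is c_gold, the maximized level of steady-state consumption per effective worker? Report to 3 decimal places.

n + g + δ = 0.025 + 0.025 + 0.092 = 0.142.
At the golden rule the marginal product of capital equals n+g+δ: 0.34·k^(0.34−1) = 0.142. Solving, k_gold = (0.34/0.142)^(1/0.66) ≈ 3.7543.
y_gold = 3.7543^0.34 ≈ 1.5680.
c_gold = y_gold − (n+g+δ)·k_gold = 1.5680 − 0.142·3.7543 ≈ 1.0349.

c_gold ≈ 1.035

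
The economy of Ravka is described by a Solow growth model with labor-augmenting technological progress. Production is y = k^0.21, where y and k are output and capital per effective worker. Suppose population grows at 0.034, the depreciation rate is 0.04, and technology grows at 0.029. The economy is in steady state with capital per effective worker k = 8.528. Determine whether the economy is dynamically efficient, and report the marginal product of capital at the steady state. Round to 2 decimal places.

Break-even investment rate: n + g + δ = 0.034 + 0.029 + 0.04 = 0.103.
MPK = 0.21·k^(0.21−1) = 0.21·8.528^(-0.79) ≈ 0.0386.
MPK < 0.103, so the economy is dynamically inefficient (over-saving).

dynamically inefficient; MPK ≈ 0.04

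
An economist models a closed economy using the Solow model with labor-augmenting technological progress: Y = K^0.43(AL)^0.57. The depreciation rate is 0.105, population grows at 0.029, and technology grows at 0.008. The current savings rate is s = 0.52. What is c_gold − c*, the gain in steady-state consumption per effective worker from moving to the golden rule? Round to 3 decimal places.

Δc ≈ 0.037

Break-even investment rate: n + g + δ = 0.029 + 0.008 + 0.105 = 0.142.
Current steady state (s = 0.52): k* = (0.52/0.142)^(1/0.57) ≈ 9.7493, y* = 9.7493^0.43 ≈ 2.6623, c* = (1−0.52)·2.6623 ≈ 1.2779.
At the golden rule the marginal product of capital equals n+g+δ: 0.43·k^(0.43−1) = 0.142. Solving, k_gold = (0.43/0.142)^(1/0.57) ≈ 6.9851.
y_gold = 6.9851^0.43 ≈ 2.3067, c_gold = y_gold − 0.142·k_gold ≈ 1.3148.
Gain: Δc = 1.3148 − 1.2779 ≈ 0.0369.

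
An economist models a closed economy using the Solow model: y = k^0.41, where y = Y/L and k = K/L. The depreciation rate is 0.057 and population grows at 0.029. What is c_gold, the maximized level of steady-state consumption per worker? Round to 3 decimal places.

n + δ = 0.029 + 0.057 = 0.086.
Golden rule sets MPK = n+δ: 0.41·k^(0.41−1) = 0.086, so k_gold = (0.41/0.086)^(1/0.59) ≈ 14.1136.
y_gold = 14.1136^0.41 ≈ 2.9604.
c_gold = y_gold − (n+δ)·k_gold = 2.9604 − 0.086·14.1136 ≈ 1.7466.

c_gold ≈ 1.747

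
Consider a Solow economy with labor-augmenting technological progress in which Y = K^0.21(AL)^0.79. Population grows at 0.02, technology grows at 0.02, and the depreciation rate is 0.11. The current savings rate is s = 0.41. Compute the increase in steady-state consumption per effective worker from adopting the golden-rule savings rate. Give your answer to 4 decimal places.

Δc ≈ 0.0931

n + g + δ = 0.02 + 0.02 + 0.11 = 0.15.
Current steady state (s = 0.41): k* = (0.41/0.15)^(1/0.79) ≈ 3.5709, y* = 3.5709^0.21 ≈ 1.3064, c* = (1−0.41)·1.3064 ≈ 0.7708.
Golden rule sets MPK = n+g+δ: 0.21·k^(0.21−1) = 0.15, so k_gold = (0.21/0.15)^(1/0.79) ≈ 1.5310.
y_gold = 1.5310^0.21 ≈ 1.0936, c_gold = y_gold − 0.15·k_gold ≈ 0.8639.
Gain: Δc = 0.8639 − 0.7708 ≈ 0.0931.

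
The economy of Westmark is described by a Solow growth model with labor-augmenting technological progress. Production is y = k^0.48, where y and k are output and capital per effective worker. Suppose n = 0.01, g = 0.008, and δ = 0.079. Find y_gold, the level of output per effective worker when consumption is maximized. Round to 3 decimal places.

y_gold ≈ 4.376

n + g + δ = 0.01 + 0.008 + 0.079 = 0.097.
Setting f'(k) = n+g+δ gives 0.48·k^(0.48−1) = 0.097, hence k_gold = (0.48/0.097)^(1/0.52) ≈ 21.6530.
Output: y_gold = k_gold^0.48 = 21.6530^0.48 ≈ 4.3757.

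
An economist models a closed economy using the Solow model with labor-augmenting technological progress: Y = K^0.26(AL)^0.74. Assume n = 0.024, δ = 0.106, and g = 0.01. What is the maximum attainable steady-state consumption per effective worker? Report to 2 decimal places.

c_gold ≈ 0.92

Capital per effective worker breaks even when investment replaces (n + g + δ)·k; here n + g + δ = 0.14.
At the golden rule the marginal product of capital equals n+g+δ: 0.26·k^(0.26−1) = 0.14. Solving, k_gold = (0.26/0.14)^(1/0.74) ≈ 2.3084.
y_gold = 2.3084^0.26 ≈ 1.2430.
c_gold = y_gold − (n+g+δ)·k_gold = 1.2430 − 0.14·2.3084 ≈ 0.9198.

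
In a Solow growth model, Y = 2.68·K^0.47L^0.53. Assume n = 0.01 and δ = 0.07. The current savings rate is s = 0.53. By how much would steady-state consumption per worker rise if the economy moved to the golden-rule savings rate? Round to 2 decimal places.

Capital per worker breaks even when investment replaces (n + δ)·k; here n + δ = 0.08.
Current steady state (s = 0.53): k* = (0.53·2.68/0.08)^(1/0.53) ≈ 227.6192, y* = 2.68·227.6192^0.47 ≈ 34.3576, c* = (1−0.53)·34.3576 ≈ 16.1481.
At the golden rule the marginal product of capital equals n+δ: 0.47·2.68·k^(0.47−1) = 0.08. Solving, k_gold = (0.47·2.68/0.08)^(1/0.53) ≈ 181.4512.
y_gold = 2.68·181.4512^0.47 ≈ 30.8853, c_gold = y_gold − 0.08·k_gold ≈ 16.3692.
Gain: Δc = 16.3692 − 16.1481 ≈ 0.2211.

Δc ≈ 0.22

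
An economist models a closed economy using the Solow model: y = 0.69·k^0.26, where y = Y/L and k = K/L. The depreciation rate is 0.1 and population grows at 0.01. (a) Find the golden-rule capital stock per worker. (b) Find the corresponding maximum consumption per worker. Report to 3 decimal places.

(a) k_gold ≈ 1.937; (b) c_gold ≈ 0.606

Capital per worker breaks even when investment replaces (n + δ)·k; here n + δ = 0.11.
Maximizing c = f(k) − (n+δ)·k gives f'(k) = n+δ, i.e. 0.26·0.69·k^(0.26−1) = 0.11, so k_gold = (0.26·0.69/0.11)^(1/0.74) ≈ 1.9367.
y_gold = 0.69·1.9367^0.26 ≈ 0.8194; c_gold = y_gold − 0.11·k_gold ≈ 0.6063.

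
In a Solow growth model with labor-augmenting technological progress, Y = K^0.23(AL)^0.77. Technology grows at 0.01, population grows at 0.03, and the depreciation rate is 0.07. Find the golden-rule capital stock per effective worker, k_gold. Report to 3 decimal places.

The effective depreciation rate is n + g + δ = 0.03 + 0.01 + 0.07 = 0.11.
Maximizing c = f(k) − (n+g+δ)·k gives f'(k) = n+g+δ, i.e. 0.23·k^(0.23−1) = 0.11, so k_gold = (0.23/0.11)^(1/0.77) ≈ 2.6063.

k_gold ≈ 2.606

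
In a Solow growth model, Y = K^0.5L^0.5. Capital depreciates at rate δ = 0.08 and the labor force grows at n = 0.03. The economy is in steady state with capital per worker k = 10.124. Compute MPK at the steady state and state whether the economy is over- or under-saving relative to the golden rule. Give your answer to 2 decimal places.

The effective depreciation rate is n + δ = 0.03 + 0.08 = 0.11.
MPK = 0.5·k^(0.5−1) = 0.5·10.124^(-0.5) ≈ 0.1571.
MPK > 0.11, so the economy is dynamically efficient (under-saving).

under-saving; MPK ≈ 0.16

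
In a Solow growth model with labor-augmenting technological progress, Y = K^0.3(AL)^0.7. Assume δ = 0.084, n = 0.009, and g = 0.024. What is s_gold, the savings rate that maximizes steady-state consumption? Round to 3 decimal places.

s_gold = 0.300

n + g + δ = 0.009 + 0.024 + 0.084 = 0.117.
At the golden rule MPK = n+g+δ, and in any Cobb-Douglas steady state s = (n+g+δ)·k/y = MPK·k/y = capital's share 0.3.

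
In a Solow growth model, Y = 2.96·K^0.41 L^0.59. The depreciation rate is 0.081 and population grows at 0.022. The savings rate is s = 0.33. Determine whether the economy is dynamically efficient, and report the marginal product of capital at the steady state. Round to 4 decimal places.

n + δ = 0.022 + 0.081 = 0.103.
Steady-state k*: s·A·k^0.41 = 0.103·k gives k* = (0.33·2.96/0.103)^(1/0.59) ≈ 45.2771.
MPK = 0.41·2.96·45.2771^(-0.59) ≈ 0.1280.
MPK > n+δ = 0.103, so the economy is dynamically efficient (under-saving).

dynamically efficient; MPK ≈ 0.1280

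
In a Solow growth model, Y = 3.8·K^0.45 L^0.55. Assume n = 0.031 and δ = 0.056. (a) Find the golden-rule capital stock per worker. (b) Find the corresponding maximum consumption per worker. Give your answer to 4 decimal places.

Capital per worker breaks even when investment replaces (n + δ)·k; here n + δ = 0.087.
Setting f'(k) = n+δ gives 0.45·3.8·k^(0.45−1) = 0.087, hence k_gold = (0.45·3.8/0.087)^(1/0.55) ≈ 224.7895.
y_gold = 3.8·224.7895^0.45 ≈ 43.4593; c_gold = y_gold − 0.087·k_gold ≈ 23.9026.

(a) k_gold ≈ 224.7895; (b) c_gold ≈ 23.9026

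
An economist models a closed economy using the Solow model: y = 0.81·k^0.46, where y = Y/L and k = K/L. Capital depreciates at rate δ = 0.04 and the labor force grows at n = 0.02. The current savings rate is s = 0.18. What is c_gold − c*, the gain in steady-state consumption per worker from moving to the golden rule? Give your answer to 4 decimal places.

Break-even investment rate: n + δ = 0.02 + 0.04 = 0.06.
Current steady state (s = 0.18): k* = (0.18·0.81/0.06)^(1/0.54) ≈ 5.1771, y* = 0.81·5.1771^0.46 ≈ 1.7257, c* = (1−0.18)·1.7257 ≈ 1.4151.
At the golden rule the marginal product of capital equals n+δ: 0.46·0.81·k^(0.46−1) = 0.06. Solving, k_gold = (0.46·0.81/0.06)^(1/0.54) ≈ 29.4231.
y_gold = 0.81·29.4231^0.46 ≈ 3.8378, c_gold = y_gold − 0.06·k_gold ≈ 2.0724.
Gain: Δc = 2.0724 − 1.4151 ≈ 0.6573.

Δc ≈ 0.6573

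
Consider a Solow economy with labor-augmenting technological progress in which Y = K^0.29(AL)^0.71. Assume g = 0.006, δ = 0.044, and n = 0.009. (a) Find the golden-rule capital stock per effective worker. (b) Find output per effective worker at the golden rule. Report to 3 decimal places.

(a) k_gold ≈ 9.419; (b) y_gold ≈ 1.916

Break-even investment rate: n + g + δ = 0.009 + 0.006 + 0.044 = 0.059.
Golden rule sets MPK = n+g+δ: 0.29·k^(0.29−1) = 0.059, so k_gold = (0.29/0.059)^(1/0.71) ≈ 9.4191.
y_gold = 9.4191^0.29 ≈ 1.9163.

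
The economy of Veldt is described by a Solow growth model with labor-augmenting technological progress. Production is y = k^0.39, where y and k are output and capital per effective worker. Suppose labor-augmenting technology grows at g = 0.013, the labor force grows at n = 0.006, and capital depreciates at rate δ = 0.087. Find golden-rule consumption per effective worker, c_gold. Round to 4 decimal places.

c_gold ≈ 1.4030

The effective depreciation rate is n + g + δ = 0.006 + 0.013 + 0.087 = 0.106.
At the golden rule the marginal product of capital equals n+g+δ: 0.39·k^(0.39−1) = 0.106. Solving, k_gold = (0.39/0.106)^(1/0.61) ≈ 8.4620.
y_gold = 8.4620^0.39 ≈ 2.2999.
c_gold = y_gold − (n+g+δ)·k_gold = 2.2999 − 0.106·8.4620 ≈ 1.4030.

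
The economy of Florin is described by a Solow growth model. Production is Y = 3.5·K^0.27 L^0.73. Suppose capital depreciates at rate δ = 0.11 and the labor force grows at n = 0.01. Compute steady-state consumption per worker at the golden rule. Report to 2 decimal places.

Capital per worker breaks even when investment replaces (n + δ)·k; here n + δ = 0.12.
Maximizing c = f(k) − (n+δ)·k gives f'(k) = n+δ, i.e. 0.27·3.5·k^(0.27−1) = 0.12, so k_gold = (0.27·3.5/0.12)^(1/0.73) ≈ 16.8943.
y_gold = 3.5·16.8943^0.27 ≈ 7.5086.
c_gold = y_gold − (n+δ)·k_gold = 7.5086 − 0.12·16.8943 ≈ 5.4813.

c_gold ≈ 5.48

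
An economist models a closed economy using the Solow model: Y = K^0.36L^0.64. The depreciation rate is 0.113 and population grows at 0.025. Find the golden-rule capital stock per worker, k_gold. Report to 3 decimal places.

k_gold ≈ 4.474

Capital per worker breaks even when investment replaces (n + δ)·k; here n + δ = 0.138.
Golden rule sets MPK = n+δ: 0.36·k^(0.36−1) = 0.138, so k_gold = (0.36/0.138)^(1/0.64) ≈ 4.4736.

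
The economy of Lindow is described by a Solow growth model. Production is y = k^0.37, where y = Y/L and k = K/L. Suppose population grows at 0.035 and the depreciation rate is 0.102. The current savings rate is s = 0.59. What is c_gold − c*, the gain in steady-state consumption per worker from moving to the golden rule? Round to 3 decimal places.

The effective depreciation rate is n + δ = 0.035 + 0.102 = 0.137.
Current steady state (s = 0.59): k* = (0.59/0.137)^(1/0.63) ≈ 10.1521, y* = 10.1521^0.37 ≈ 2.3574, c* = (1−0.59)·2.3574 ≈ 0.9665.
Maximizing c = f(k) − (n+δ)·k gives f'(k) = n+δ, i.e. 0.37·k^(0.37−1) = 0.137, so k_gold = (0.37/0.137)^(1/0.63) ≈ 4.8405.
y_gold = 4.8405^0.37 ≈ 1.7923, c_gold = y_gold − 0.137·k_gold ≈ 1.1291.
Gain: Δc = 1.1291 − 0.9665 ≈ 0.1626.

Δc ≈ 0.163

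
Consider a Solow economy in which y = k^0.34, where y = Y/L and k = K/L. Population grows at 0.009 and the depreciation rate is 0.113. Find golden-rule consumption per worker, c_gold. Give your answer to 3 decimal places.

n + δ = 0.009 + 0.113 = 0.122.
Maximizing c = f(k) − (n+δ)·k gives f'(k) = n+δ, i.e. 0.34·k^(0.34−1) = 0.122, so k_gold = (0.34/0.122)^(1/0.66) ≈ 4.7252.
y_gold = 4.7252^0.34 ≈ 1.6955.
c_gold = y_gold − (n+δ)·k_gold = 1.6955 − 0.122·4.7252 ≈ 1.1190.

c_gold ≈ 1.119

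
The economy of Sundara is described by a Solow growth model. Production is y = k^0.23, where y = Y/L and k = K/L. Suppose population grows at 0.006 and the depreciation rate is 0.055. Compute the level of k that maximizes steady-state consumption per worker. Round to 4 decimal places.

k_gold ≈ 5.6049

The effective depreciation rate is n + δ = 0.006 + 0.055 = 0.061.
Maximizing c = f(k) − (n+δ)·k gives f'(k) = n+δ, i.e. 0.23·k^(0.23−1) = 0.061, so k_gold = (0.23/0.061)^(1/0.77) ≈ 5.6049.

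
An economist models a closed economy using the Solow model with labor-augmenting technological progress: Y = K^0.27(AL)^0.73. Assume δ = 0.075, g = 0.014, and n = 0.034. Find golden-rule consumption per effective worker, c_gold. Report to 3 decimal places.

c_gold ≈ 0.976

The effective depreciation rate is n + g + δ = 0.034 + 0.014 + 0.075 = 0.123.
Maximizing c = f(k) − (n+g+δ)·k gives f'(k) = n+g+δ, i.e. 0.27·k^(0.27−1) = 0.123, so k_gold = (0.27/0.123)^(1/0.73) ≈ 2.9360.
y_gold = 2.9360^0.27 ≈ 1.3375.
c_gold = y_gold − (n+g+δ)·k_gold = 1.3375 − 0.123·2.9360 ≈ 0.9764.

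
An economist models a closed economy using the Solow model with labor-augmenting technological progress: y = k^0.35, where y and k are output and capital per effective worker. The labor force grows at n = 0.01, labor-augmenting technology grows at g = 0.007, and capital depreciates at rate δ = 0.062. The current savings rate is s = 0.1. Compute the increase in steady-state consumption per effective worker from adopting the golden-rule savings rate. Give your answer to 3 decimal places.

Break-even investment rate: n + g + δ = 0.01 + 0.007 + 0.062 = 0.079.
Current steady state (s = 0.1): k* = (0.1/0.079)^(1/0.65) ≈ 1.4371, y* = 1.4371^0.35 ≈ 1.1353, c* = (1−0.1)·1.1353 ≈ 1.0218.
Maximizing c = f(k) − (n+g+δ)·k gives f'(k) = n+g+δ, i.e. 0.35·k^(0.35−1) = 0.079, so k_gold = (0.35/0.079)^(1/0.65) ≈ 9.8747.
y_gold = 9.8747^0.35 ≈ 2.2289, c_gold = y_gold − 0.079·k_gold ≈ 1.4488.
Gain: Δc = 1.4488 − 1.0218 ≈ 0.4270.

Δc ≈ 0.427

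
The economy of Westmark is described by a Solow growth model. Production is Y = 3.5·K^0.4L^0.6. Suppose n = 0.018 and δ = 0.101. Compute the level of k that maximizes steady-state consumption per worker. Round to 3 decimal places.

n + δ = 0.018 + 0.101 = 0.119.
Setting f'(k) = n+δ gives 0.4·3.5·k^(0.4−1) = 0.119, hence k_gold = (0.4·3.5/0.119)^(1/0.6) ≈ 60.8558.

k_gold ≈ 60.856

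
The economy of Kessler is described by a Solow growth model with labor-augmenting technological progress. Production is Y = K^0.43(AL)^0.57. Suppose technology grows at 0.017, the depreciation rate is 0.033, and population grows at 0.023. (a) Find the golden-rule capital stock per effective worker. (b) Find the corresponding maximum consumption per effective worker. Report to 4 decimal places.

Break-even investment rate: n + g + δ = 0.023 + 0.017 + 0.033 = 0.073.
Maximizing c = f(k) − (n+g+δ)·k gives f'(k) = n+g+δ, i.e. 0.43·k^(0.43−1) = 0.073, so k_gold = (0.43/0.073)^(1/0.57) ≈ 22.4457.
y_gold = 22.4457^0.43 ≈ 3.8105; c_gold = y_gold − 0.073·k_gold ≈ 2.1720.

(a) k_gold ≈ 22.4457; (b) c_gold ≈ 2.1720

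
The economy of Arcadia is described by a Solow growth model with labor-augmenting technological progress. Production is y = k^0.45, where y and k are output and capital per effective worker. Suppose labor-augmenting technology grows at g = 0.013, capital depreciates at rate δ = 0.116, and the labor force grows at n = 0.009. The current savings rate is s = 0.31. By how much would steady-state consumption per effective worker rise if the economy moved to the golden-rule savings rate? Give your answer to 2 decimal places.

Δc ≈ 0.11

Capital per effective worker breaks even when investment replaces (n + g + δ)·k; here n + g + δ = 0.138.
Current steady state (s = 0.31): k* = (0.31/0.138)^(1/0.55) ≈ 4.3557, y* = 4.3557^0.45 ≈ 1.9390, c* = (1−0.31)·1.9390 ≈ 1.3379.
Setting f'(k) = n+g+δ gives 0.45·k^(0.45−1) = 0.138, hence k_gold = (0.45/0.138)^(1/0.55) ≈ 8.5770.
y_gold = 8.5770^0.45 ≈ 2.6303, c_gold = y_gold − 0.138·k_gold ≈ 1.4466.
Gain: Δc = 1.4466 − 1.3379 ≈ 0.1087.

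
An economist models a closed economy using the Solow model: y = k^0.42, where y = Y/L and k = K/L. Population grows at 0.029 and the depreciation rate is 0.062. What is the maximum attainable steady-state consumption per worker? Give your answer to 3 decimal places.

c_gold ≈ 1.756

n + δ = 0.029 + 0.062 = 0.091.
Maximizing c = f(k) − (n+δ)·k gives f'(k) = n+δ, i.e. 0.42·k^(0.42−1) = 0.091, so k_gold = (0.42/0.091)^(1/0.58) ≈ 13.9697.
y_gold = 13.9697^0.42 ≈ 3.0268.
c_gold = y_gold − (n+δ)·k_gold = 3.0268 − 0.091·13.9697 ≈ 1.7555.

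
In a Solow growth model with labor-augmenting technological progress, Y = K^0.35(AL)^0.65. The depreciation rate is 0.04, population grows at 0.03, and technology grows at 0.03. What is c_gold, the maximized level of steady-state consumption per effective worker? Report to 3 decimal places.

c_gold ≈ 1.276

n + g + δ = 0.03 + 0.03 + 0.04 = 0.1.
Setting f'(k) = n+g+δ gives 0.35·k^(0.35−1) = 0.1, hence k_gold = (0.35/0.1)^(1/0.65) ≈ 6.8711.
y_gold = 6.8711^0.35 ≈ 1.9632.
c_gold = y_gold − (n+g+δ)·k_gold = 1.9632 − 0.1·6.8711 ≈ 1.2761.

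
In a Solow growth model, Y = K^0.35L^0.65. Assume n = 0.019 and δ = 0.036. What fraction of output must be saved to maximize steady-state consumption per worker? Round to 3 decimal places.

n + δ = 0.019 + 0.036 = 0.055.
At the golden rule MPK = n+δ, and in any Cobb-Douglas steady state s = (n+δ)·k/y = MPK·k/y = capital's share 0.35.

s_gold = 0.350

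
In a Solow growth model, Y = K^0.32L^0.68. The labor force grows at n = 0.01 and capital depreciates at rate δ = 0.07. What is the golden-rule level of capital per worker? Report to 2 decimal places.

k_gold ≈ 7.68

n + δ = 0.01 + 0.07 = 0.08.
Golden rule sets MPK = n+δ: 0.32·k^(0.32−1) = 0.08, so k_gold = (0.32/0.08)^(1/0.68) ≈ 7.6804.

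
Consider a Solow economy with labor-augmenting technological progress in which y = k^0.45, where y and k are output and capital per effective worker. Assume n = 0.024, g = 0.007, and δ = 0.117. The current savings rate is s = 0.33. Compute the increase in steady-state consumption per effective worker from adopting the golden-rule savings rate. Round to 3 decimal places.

Δc ≈ 0.075

The effective depreciation rate is n + g + δ = 0.024 + 0.007 + 0.117 = 0.148.
Current steady state (s = 0.33): k* = (0.33/0.148)^(1/0.55) ≈ 4.2972, y* = 4.2972^0.45 ≈ 1.9272, c* = (1−0.33)·1.9272 ≈ 1.2912.
Maximizing c = f(k) − (n+g+δ)·k gives f'(k) = n+g+δ, i.e. 0.45·k^(0.45−1) = 0.148, so k_gold = (0.45/0.148)^(1/0.55) ≈ 7.5525.
y_gold = 7.5525^0.45 ≈ 2.4839, c_gold = y_gold − 0.148·k_gold ≈ 1.3662.
Gain: Δc = 1.3662 − 1.2912 ≈ 0.0749.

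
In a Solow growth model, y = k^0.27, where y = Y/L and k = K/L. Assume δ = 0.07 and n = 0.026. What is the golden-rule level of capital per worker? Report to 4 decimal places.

k_gold ≈ 4.1228

n + δ = 0.026 + 0.07 = 0.096.
Maximizing c = f(k) − (n+δ)·k gives f'(k) = n+δ, i.e. 0.27·k^(0.27−1) = 0.096, so k_gold = (0.27/0.096)^(1/0.73) ≈ 4.1228.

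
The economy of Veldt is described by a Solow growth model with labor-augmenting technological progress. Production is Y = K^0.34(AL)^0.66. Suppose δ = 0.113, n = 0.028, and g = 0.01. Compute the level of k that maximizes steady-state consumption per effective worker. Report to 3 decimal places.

n + g + δ = 0.028 + 0.01 + 0.113 = 0.151.
Setting f'(k) = n+g+δ gives 0.34·k^(0.34−1) = 0.151, hence k_gold = (0.34/0.151)^(1/0.66) ≈ 3.4205.

k_gold ≈ 3.421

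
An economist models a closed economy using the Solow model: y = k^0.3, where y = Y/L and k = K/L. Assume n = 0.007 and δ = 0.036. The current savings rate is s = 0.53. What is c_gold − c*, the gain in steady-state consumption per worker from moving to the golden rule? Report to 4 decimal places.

Break-even investment rate: n + δ = 0.007 + 0.036 = 0.043.
Current steady state (s = 0.53): k* = (0.53/0.043)^(1/0.7) ≈ 36.1657, y* = 36.1657^0.3 ≈ 2.9342, c* = (1−0.53)·2.9342 ≈ 1.3791.
Maximizing c = f(k) − (n+δ)·k gives f'(k) = n+δ, i.e. 0.3·k^(0.3−1) = 0.043, so k_gold = (0.3/0.043)^(1/0.7) ≈ 16.0405.
y_gold = 16.0405^0.3 ≈ 2.2991, c_gold = y_gold − 0.043·k_gold ≈ 1.6094.
Gain: Δc = 1.6094 − 1.3791 ≈ 0.2303.

Δc ≈ 0.2303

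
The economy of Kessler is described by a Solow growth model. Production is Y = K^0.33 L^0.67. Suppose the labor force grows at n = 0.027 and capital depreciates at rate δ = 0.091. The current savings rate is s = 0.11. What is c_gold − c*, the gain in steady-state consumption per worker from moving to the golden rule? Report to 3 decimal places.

The effective depreciation rate is n + δ = 0.027 + 0.091 = 0.118.
Current steady state (s = 0.11): k* = (0.11/0.118)^(1/0.67) ≈ 0.9005, y* = 0.9005^0.33 ≈ 0.9660, c* = (1−0.11)·0.9660 ≈ 0.8598.
Setting f'(k) = n+δ gives 0.33·k^(0.33−1) = 0.118, hence k_gold = (0.33/0.118)^(1/0.67) ≈ 4.6410.
y_gold = 4.6410^0.33 ≈ 1.6595, c_gold = y_gold − 0.118·k_gold ≈ 1.1119.
Gain: Δc = 1.1119 − 0.8598 ≈ 0.2521.

Δc ≈ 0.252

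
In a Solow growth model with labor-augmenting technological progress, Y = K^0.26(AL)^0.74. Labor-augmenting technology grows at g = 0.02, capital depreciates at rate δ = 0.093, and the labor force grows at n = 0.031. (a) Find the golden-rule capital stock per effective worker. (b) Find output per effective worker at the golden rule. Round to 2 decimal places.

(a) k_gold ≈ 2.22; (b) y_gold ≈ 1.23

Capital per effective worker breaks even when investment replaces (n + g + δ)·k; here n + g + δ = 0.144.
Maximizing c = f(k) − (n+g+δ)·k gives f'(k) = n+g+δ, i.e. 0.26·k^(0.26−1) = 0.144, so k_gold = (0.26/0.144)^(1/0.74) ≈ 2.2221.
y_gold = 2.2221^0.26 ≈ 1.2307.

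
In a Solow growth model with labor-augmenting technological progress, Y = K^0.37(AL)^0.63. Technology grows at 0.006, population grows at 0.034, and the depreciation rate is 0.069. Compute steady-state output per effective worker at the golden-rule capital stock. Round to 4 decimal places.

Capital per effective worker breaks even when investment replaces (n + g + δ)·k; here n + g + δ = 0.109.
Maximizing c = f(k) − (n+g+δ)·k gives f'(k) = n+g+δ, i.e. 0.37·k^(0.37−1) = 0.109, so k_gold = (0.37/0.109)^(1/0.63) ≈ 6.9583.
Output: y_gold = k_gold^0.37 = 6.9583^0.37 ≈ 2.0499.

y_gold ≈ 2.0499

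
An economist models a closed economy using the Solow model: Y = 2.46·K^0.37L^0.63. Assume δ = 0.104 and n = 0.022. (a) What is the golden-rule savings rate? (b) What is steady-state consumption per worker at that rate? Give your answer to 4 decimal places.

Capital per worker breaks even when investment replaces (n + δ)·k; here n + δ = 0.126.
For Cobb-Douglas, s_gold equals capital's share: s_gold = 0.37.
Setting f'(k) = n+δ gives 0.37·2.46·k^(0.37−1) = 0.126, hence k_gold = (0.37·2.46/0.126)^(1/0.63) ≈ 23.0739.
y_gold = 2.46·23.0739^0.37 ≈ 7.8576; c_gold = (1−0.37)·y_gold ≈ 4.9503.

(a) s_gold = 0.3700; (b) c_gold ≈ 4.9503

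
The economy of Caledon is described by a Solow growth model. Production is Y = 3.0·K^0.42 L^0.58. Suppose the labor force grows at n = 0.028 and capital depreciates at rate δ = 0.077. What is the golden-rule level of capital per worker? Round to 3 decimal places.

k_gold ≈ 72.553

Break-even investment rate: n + δ = 0.028 + 0.077 = 0.105.
Maximizing c = f(k) − (n+δ)·k gives f'(k) = n+δ, i.e. 0.42·3.0·k^(0.42−1) = 0.105, so k_gold = (0.42·3.0/0.105)^(1/0.58) ≈ 72.5533.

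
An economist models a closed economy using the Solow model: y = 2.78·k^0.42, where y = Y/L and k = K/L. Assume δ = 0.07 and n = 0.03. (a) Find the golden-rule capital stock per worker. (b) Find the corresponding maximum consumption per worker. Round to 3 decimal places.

Break-even investment rate: n + δ = 0.03 + 0.07 = 0.1.
Maximizing c = f(k) − (n+δ)·k gives f'(k) = n+δ, i.e. 0.42·2.78·k^(0.42−1) = 0.1, so k_gold = (0.42·2.78/0.1)^(1/0.58) ≈ 69.2089.
y_gold = 2.78·69.2089^0.42 ≈ 16.4783; c_gold = y_gold − 0.1·k_gold ≈ 9.5574.

(a) k_gold ≈ 69.209; (b) c_gold ≈ 9.557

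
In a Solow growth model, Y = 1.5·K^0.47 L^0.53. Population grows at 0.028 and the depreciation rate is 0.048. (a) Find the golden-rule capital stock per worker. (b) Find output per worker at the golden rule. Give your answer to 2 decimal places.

Capital per worker breaks even when investment replaces (n + δ)·k; here n + δ = 0.076.
Maximizing c = f(k) − (n+δ)·k gives f'(k) = n+δ, i.e. 0.47·1.5·k^(0.47−1) = 0.076, so k_gold = (0.47·1.5/0.076)^(1/0.53) ≈ 66.8708.
y_gold = 1.5·66.8708^0.47 ≈ 10.8132.

(a) k_gold ≈ 66.87; (b) y_gold ≈ 10.81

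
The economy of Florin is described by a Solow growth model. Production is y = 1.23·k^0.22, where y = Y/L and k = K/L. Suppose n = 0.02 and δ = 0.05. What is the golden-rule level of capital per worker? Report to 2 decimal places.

k_gold ≈ 5.66

n + δ = 0.02 + 0.05 = 0.07.
Golden rule sets MPK = n+δ: 0.22·1.23·k^(0.22−1) = 0.07, so k_gold = (0.22·1.23/0.07)^(1/0.78) ≈ 5.6606.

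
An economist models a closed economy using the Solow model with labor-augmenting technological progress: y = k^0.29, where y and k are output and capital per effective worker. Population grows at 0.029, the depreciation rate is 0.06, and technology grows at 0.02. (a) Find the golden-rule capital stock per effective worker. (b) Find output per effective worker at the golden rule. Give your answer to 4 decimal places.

(a) k_gold ≈ 3.9678; (b) y_gold ≈ 1.4914

Break-even investment rate: n + g + δ = 0.029 + 0.02 + 0.06 = 0.109.
Golden rule sets MPK = n+g+δ: 0.29·k^(0.29−1) = 0.109, so k_gold = (0.29/0.109)^(1/0.71) ≈ 3.9678.
y_gold = 3.9678^0.29 ≈ 1.4914.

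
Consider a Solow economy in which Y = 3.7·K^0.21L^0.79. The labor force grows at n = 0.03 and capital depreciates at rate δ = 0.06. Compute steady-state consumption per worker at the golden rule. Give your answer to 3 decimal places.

c_gold ≈ 5.184

The effective depreciation rate is n + δ = 0.03 + 0.06 = 0.09.
Maximizing c = f(k) − (n+δ)·k gives f'(k) = n+δ, i.e. 0.21·3.7·k^(0.21−1) = 0.09, so k_gold = (0.21·3.7/0.09)^(1/0.79) ≈ 15.3121.
y_gold = 3.7·15.3121^0.21 ≈ 6.5623.
c_gold = y_gold − (n+δ)·k_gold = 6.5623 − 0.09·15.3121 ≈ 5.1843.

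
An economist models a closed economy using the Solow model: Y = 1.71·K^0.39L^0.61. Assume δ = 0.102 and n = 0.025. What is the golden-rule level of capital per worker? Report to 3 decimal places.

k_gold ≈ 15.162

Break-even investment rate: n + δ = 0.025 + 0.102 = 0.127.
Maximizing c = f(k) − (n+δ)·k gives f'(k) = n+δ, i.e. 0.39·1.71·k^(0.39−1) = 0.127, so k_gold = (0.39·1.71/0.127)^(1/0.61) ≈ 15.1617.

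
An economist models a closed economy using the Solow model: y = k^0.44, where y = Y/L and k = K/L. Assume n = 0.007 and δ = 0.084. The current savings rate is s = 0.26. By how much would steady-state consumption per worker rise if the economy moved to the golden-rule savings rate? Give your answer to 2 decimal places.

Δc ≈ 0.24

Capital per worker breaks even when investment replaces (n + δ)·k; here n + δ = 0.091.
Current steady state (s = 0.26): k* = (0.26/0.091)^(1/0.56) ≈ 6.5187, y* = 6.5187^0.44 ≈ 2.2816, c* = (1−0.26)·2.2816 ≈ 1.6884.
Maximizing c = f(k) − (n+δ)·k gives f'(k) = n+δ, i.e. 0.44·k^(0.44−1) = 0.091, so k_gold = (0.44/0.091)^(1/0.56) ≈ 16.6787.
y_gold = 16.6787^0.44 ≈ 3.4495, c_gold = y_gold − 0.091·k_gold ≈ 1.9317.
Gain: Δc = 1.9317 − 1.6884 ≈ 0.2433.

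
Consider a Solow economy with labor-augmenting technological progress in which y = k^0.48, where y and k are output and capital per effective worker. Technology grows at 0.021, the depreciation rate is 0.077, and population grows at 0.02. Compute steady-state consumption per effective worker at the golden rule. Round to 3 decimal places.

Break-even investment rate: n + g + δ = 0.02 + 0.021 + 0.077 = 0.118.
At the golden rule the marginal product of capital equals n+g+δ: 0.48·k^(0.48−1) = 0.118. Solving, k_gold = (0.48/0.118)^(1/0.52) ≈ 14.8540.
y_gold = 14.8540^0.48 ≈ 3.6516.
c_gold = y_gold − (n+g+δ)·k_gold = 3.6516 − 0.118·14.8540 ≈ 1.8988.

c_gold ≈ 1.899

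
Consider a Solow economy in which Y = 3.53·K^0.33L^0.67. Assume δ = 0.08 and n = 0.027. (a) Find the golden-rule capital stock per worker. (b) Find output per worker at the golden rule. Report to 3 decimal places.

(a) k_gold ≈ 35.287; (b) y_gold ≈ 11.442

Break-even investment rate: n + δ = 0.027 + 0.08 = 0.107.
Maximizing c = f(k) − (n+δ)·k gives f'(k) = n+δ, i.e. 0.33·3.53·k^(0.33−1) = 0.107, so k_gold = (0.33·3.53/0.107)^(1/0.67) ≈ 35.2874.
y_gold = 3.53·35.2874^0.33 ≈ 11.4417.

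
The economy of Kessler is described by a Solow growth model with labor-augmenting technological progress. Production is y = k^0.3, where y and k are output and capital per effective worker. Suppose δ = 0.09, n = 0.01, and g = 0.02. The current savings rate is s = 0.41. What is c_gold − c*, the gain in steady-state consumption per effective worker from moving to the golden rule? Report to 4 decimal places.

Break-even investment rate: n + g + δ = 0.01 + 0.02 + 0.09 = 0.12.
Current steady state (s = 0.41): k* = (0.41/0.12)^(1/0.7) ≈ 5.7848, y* = 5.7848^0.3 ≈ 1.6931, c* = (1−0.41)·1.6931 ≈ 0.9989.
At the golden rule the marginal product of capital equals n+g+δ: 0.3·k^(0.3−1) = 0.12. Solving, k_gold = (0.3/0.12)^(1/0.7) ≈ 3.7024.
y_gold = 3.7024^0.3 ≈ 1.4810, c_gold = y_gold − 0.12·k_gold ≈ 1.0367.
Gain: Δc = 1.0367 − 0.9989 ≈ 0.0377.

Δc ≈ 0.0377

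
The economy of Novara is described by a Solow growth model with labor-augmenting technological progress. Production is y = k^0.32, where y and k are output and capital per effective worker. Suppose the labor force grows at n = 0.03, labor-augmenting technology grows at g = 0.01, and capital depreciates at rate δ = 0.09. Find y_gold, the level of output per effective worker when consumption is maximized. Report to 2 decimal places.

Capital per effective worker breaks even when investment replaces (n + g + δ)·k; here n + g + δ = 0.13.
Setting f'(k) = n+g+δ gives 0.32·k^(0.32−1) = 0.13, hence k_gold = (0.32/0.13)^(1/0.68) ≈ 3.7610.
Output: y_gold = k_gold^0.32 = 3.7610^0.32 ≈ 1.5279.

y_gold ≈ 1.53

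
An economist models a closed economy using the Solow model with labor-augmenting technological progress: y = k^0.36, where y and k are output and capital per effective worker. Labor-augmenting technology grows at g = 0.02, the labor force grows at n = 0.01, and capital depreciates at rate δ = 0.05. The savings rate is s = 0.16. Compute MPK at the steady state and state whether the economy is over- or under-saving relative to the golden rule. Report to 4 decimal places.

under-saving; MPK ≈ 0.1800

Break-even investment rate: n + g + δ = 0.01 + 0.02 + 0.05 = 0.08.
Steady-state k*: s·k^0.36 = 0.08·k gives k* = (0.16/0.08)^(1/0.64) ≈ 2.9537.
MPK = 0.36·2.9537^(-0.64) ≈ 0.1800.
MPK > n+g+δ = 0.08, so the economy is dynamically efficient (under-saving).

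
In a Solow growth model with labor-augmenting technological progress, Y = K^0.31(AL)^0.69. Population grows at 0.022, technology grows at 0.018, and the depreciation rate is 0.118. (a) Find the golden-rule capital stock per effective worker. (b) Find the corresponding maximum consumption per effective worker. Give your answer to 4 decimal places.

(a) k_gold ≈ 2.6559; (b) c_gold ≈ 0.9340

n + g + δ = 0.022 + 0.018 + 0.118 = 0.158.
At the golden rule the marginal product of capital equals n+g+δ: 0.31·k^(0.31−1) = 0.158. Solving, k_gold = (0.31/0.158)^(1/0.69) ≈ 2.6559.
y_gold = 2.6559^0.31 ≈ 1.3536; c_gold = y_gold − 0.158·k_gold ≈ 0.9340.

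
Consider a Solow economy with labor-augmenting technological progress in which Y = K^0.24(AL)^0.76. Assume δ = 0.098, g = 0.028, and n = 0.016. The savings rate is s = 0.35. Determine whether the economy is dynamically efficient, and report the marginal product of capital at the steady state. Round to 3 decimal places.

Capital per effective worker breaks even when investment replaces (n + g + δ)·k; here n + g + δ = 0.142.
Steady-state k*: s·k^0.24 = 0.142·k gives k* = (0.35/0.142)^(1/0.76) ≈ 3.2772.
MPK = 0.24·3.2772^(-0.76) ≈ 0.0974.
MPK < n+g+δ = 0.142, so the economy is dynamically inefficient (over-saving).

dynamically inefficient; MPK ≈ 0.097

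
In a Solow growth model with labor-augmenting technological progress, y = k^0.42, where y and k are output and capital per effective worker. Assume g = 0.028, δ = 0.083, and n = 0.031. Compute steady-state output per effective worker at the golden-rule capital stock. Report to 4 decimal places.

y_gold ≈ 2.1930

n + g + δ = 0.031 + 0.028 + 0.083 = 0.142.
Golden rule sets MPK = n+g+δ: 0.42·k^(0.42−1) = 0.142, so k_gold = (0.42/0.142)^(1/0.58) ≈ 6.4864.
Output: y_gold = k_gold^0.42 = 6.4864^0.42 ≈ 2.1930.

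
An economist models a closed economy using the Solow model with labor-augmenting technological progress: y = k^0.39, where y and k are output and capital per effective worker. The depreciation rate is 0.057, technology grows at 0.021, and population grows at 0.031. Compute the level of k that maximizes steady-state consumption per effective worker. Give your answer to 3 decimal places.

k_gold ≈ 8.084

Capital per effective worker breaks even when investment replaces (n + g + δ)·k; here n + g + δ = 0.109.
At the golden rule the marginal product of capital equals n+g+δ: 0.39·k^(0.39−1) = 0.109. Solving, k_gold = (0.39/0.109)^(1/0.61) ≈ 8.0836.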